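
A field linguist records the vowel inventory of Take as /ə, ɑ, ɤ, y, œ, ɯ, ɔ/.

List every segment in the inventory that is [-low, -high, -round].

ə, ɤ

Checking each segment against [-low], [-high], [-round]: /ə/ (mid central vowel (schwa)), /ɤ/ (mid back unrounded tense vowel) satisfy every feature; every other segment in the inventory fails at least one.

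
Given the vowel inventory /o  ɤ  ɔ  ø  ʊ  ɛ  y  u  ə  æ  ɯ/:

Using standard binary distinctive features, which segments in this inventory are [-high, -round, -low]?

ɤ, ɛ, ə

Eliminate segments failing any feature: /o, ɔ, ø/ are [+round]; /ʊ, y, u, ɯ/ are [+high]; /æ/ is [+low]. The remaining /ɤ, ɛ, ə/ satisfy [-high], [-round], [-low].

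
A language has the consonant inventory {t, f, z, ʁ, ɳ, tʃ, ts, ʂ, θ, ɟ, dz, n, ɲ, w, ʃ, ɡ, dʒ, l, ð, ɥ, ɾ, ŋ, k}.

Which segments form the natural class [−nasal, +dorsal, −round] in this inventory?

ʁ, ɟ, ɡ, k

Eliminate segments failing any feature: /t, f, z, tʃ, ts, ʂ, θ, dz, ʃ, dʒ, l, ð, ɾ/ are [−dorsal]; /ɳ, n, ɲ, ŋ/ are [+nasal]; /w, ɥ/ are [+round]. The remaining /ʁ, ɟ, ɡ, k/ satisfy [−nasal], [+dorsal], [−round].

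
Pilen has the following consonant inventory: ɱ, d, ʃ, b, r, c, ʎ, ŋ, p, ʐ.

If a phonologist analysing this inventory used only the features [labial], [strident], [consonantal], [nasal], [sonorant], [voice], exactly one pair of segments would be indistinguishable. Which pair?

On the given features, /ʎ/ and /r/ have an identical profile: [−labial], [−strident], [+consonantal], [−nasal], [+sonorant], [+voice]. No other two segments in the inventory coincide on all 6 features. (They do differ in [lateral] and [dorsal], which are not among the given features.)

ʎ, r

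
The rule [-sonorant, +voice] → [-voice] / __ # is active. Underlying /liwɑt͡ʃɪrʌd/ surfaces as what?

[liwɑt͡ʃɪrʌt]

/d/ satisfies [-sonorant, +voice] and sits in __ #. The [-voice] counterpart of the voiced alveolar stop is /t/. Other segments in /liwɑt͡ʃɪrʌd/ either fail the structural description or are not in the environment, so the surface form is [liwɑt͡ʃɪrʌt].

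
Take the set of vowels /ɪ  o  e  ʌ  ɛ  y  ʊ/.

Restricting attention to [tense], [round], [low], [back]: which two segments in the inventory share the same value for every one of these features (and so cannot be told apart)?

ɛ, ɪ

/ɛ/ (mid front unrounded lax vowel) and /ɪ/ (high front unrounded lax vowel) are both [−tense], [−round], [−low], [−back], so none of the listed features separates them. (They do differ in [high], which is not among the given features.) Every other pair in the inventory differs on at least one listed feature.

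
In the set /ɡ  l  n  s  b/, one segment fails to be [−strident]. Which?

Every segment except /s/ is [−strident]. /s/ (voiceless alveolar fricative) is [+strident], so it is the exception.

s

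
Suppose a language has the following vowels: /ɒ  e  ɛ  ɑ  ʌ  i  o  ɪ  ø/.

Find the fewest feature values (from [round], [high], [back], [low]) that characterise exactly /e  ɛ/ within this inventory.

/e, ɛ/ are all [−high], [−back], [−round], and no other segment in the inventory matches all three values. Dropping any one of them over-generates: [−back, −round] alone would also admit /i, ɪ/; [−high, −round] alone would also admit /ɑ, ʌ/; [−high, −back] alone would also admit /ø/. No other combination of two listed features picks out exactly this set either, so fewer than three features will not do.

[−high, −back, −round]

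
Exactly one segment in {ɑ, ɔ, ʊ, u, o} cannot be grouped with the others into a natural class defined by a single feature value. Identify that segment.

ɑ

/ɔ, u, ʊ, o/ are all [+round], but /ɑ/ (low back unrounded vowel) is [−round]. No other single segment can be removed to leave a set sharing one feature value that the removed segment lacks, so /ɑ/ is the odd one out.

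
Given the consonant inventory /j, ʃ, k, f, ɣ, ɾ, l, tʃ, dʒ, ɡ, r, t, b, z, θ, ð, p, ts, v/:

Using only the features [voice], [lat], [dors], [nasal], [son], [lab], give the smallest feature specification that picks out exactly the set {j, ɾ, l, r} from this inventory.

The target set is precisely the extension of [+sonorant] in this inventory.

[+son]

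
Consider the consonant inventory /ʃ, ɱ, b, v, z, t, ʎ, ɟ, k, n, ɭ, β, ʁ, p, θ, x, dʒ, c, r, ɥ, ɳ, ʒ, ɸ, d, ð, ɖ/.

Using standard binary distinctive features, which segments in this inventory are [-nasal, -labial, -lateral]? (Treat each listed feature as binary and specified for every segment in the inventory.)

ʃ, z, t, ɟ, k, ʁ, θ, x, dʒ, c, r, ʒ, d, ð, ɖ

Eliminate segments failing any feature: /ɱ, n, ɳ/ are [+nasal]; /b, v, β, p, ɥ, ɸ/ are [+labial]; /ʎ, ɭ/ are [+lateral]. The remaining /ʃ, z, t, ɟ, k, ʁ, θ, x, dʒ, c, r, ʒ, d, ð, ɖ/ satisfy [-nasal], [-labial], [-lateral].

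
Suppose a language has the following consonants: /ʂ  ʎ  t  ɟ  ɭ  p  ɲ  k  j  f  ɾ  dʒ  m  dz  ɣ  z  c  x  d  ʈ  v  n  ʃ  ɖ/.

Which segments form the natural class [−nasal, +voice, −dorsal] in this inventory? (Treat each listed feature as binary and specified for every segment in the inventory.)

ɭ, ɾ, dʒ, dz, z, d, v, ɖ

Checking each segment against [−nasal], [+voice], [−dorsal]: /ɭ/ (retroflex lateral approximant), /ɾ/ (alveolar tap), /dʒ/ (voiced postalveolar affricate), /dz/ (voiced alveolar affricate), /z/ (voiced alveolar fricative), /d/ (voiced alveolar stop), among others, satisfy every feature; every other segment in the inventory fails at least one.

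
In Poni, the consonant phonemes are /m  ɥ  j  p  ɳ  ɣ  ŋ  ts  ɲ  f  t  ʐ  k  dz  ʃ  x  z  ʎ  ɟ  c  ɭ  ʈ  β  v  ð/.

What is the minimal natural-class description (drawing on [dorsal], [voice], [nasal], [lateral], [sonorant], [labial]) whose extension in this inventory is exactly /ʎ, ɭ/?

The target set is precisely the extension of [+lateral] in this inventory.

[+lateral]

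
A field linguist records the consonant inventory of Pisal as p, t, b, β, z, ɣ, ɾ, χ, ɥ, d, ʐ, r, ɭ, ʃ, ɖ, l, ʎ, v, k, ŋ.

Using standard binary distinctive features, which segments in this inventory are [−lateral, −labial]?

t, z, ɣ, ɾ, χ, d, ʐ, r, ʃ, ɖ, k, ŋ

Eliminate segments failing any feature: /p, b, β, ɥ, v/ are [+labial]; /ɭ, l, ʎ/ are [+lateral]. The remaining /t, z, ɣ, ɾ, χ, d, ʐ, r, ʃ, ɖ, k, ŋ/ satisfy [−lateral], [−labial].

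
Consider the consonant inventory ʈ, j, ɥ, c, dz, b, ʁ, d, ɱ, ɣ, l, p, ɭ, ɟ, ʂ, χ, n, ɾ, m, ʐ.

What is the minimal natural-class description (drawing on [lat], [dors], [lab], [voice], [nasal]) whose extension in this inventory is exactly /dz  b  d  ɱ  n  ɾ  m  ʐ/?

[+voice, -lat, -dors]

/dz, b, d, ɱ, n, ɾ, m, ʐ/ are all [+voice], [-lateral], [-dorsal], and no other segment in the inventory matches all three values. Dropping any one of them over-generates: [-lateral, -dorsal] alone would also admit /ʈ, p, ʂ/; [+voice, -dorsal] alone would also admit /l, ɭ/; [+voice, -lateral] alone would also admit /j, ɥ, ʁ, ɣ, …/. No other combination of two listed features picks out exactly this set either, so fewer than three features will not do.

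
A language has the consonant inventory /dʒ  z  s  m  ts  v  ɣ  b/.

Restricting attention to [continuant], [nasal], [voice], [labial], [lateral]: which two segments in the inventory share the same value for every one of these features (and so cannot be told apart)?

On the given features, /z/ and /ɣ/ have an identical profile: [+continuant], [-nasal], [+voice], [-labial], [-lateral]. No other two segments in the inventory coincide on all 5 features. (They do differ in [strident], [coronal] and [dorsal], which are not among the given features.)

z, ɣ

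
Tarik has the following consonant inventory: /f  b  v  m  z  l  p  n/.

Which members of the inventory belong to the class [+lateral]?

l

The feature [lateral] marks segments produced with airflow around the side(s) of the tongue. In this inventory /l/ has that property, so it is [+lateral]; /f, b, v, m, z, p, n/ are [−lateral].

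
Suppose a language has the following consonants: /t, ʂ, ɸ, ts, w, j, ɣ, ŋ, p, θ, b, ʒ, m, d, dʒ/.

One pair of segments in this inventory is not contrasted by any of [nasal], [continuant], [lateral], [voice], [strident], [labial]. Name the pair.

Both /ɣ/ and /j/ are [-nasal], [+continuant], [-lateral], [+voice], [-strident], [-labial]. Since the list omits [sonorant] and [back] — which do distinguish the voiced velar fricative from the palatal glide — this pair collapses; all other pairs remain distinct.

ɣ, j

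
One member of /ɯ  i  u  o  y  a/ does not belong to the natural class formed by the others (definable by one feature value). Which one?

a

[low] groups all but one: /o, u, ɯ, y, i/ share [−low] while /a/ (low unrounded vowel) alone is [+low]. Removing any other segment would not leave a single-feature class that excludes it.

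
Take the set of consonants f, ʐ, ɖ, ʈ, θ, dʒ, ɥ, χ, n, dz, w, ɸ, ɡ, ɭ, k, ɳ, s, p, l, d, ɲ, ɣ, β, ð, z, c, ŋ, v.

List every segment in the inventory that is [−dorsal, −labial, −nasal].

ʐ, ɖ, ʈ, θ, dʒ, dz, ɭ, s, l, d, ð, z

Checking each segment against [−dorsal], [−labial], [−nasal]: /ʐ/ (voiced retroflex fricative), /ɖ/ (voiced retroflex stop), /ʈ/ (voiceless retroflex stop), /θ/ (voiceless dental fricative), /dʒ/ (voiced postalveolar affricate), /dz/ (voiced alveolar affricate), among others, satisfy every feature; every other segment in the inventory fails at least one.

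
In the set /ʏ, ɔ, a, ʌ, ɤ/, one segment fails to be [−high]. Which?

ʏ

/ʏ/ is the high front rounded lax vowel, which is [+high]; the rest — /ʌ, a, ɔ, ɤ/ — are [−high].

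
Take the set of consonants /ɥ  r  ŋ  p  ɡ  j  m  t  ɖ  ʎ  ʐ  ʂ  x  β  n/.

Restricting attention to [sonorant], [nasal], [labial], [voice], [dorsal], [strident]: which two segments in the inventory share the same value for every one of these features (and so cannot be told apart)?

/ʎ/ (palatal lateral approximant) and /j/ (palatal glide) are both [+sonorant], [-nasal], [-labial], [+voice], [+dorsal], [-strident], so none of the listed features separates them. (They do differ in [lateral], which is not among the given features.) Every other pair in the inventory differs on at least one listed feature.

ʎ, j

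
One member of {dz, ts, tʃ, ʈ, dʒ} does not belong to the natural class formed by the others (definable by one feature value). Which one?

ʈ

/tʃ, ts, dz, dʒ/ are all [+delayed release], but /ʈ/ (voiceless retroflex stop) is [−delayed release]. No other single segment can be removed to leave a set sharing one feature value that the removed segment lacks, so /ʈ/ is the odd one out.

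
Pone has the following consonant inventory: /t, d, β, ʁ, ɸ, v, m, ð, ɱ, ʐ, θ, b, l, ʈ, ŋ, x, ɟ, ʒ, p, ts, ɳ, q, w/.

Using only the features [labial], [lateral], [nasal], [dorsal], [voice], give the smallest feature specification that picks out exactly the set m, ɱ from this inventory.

[+nasal, +labial]

The class [+nasal], [+labial] has exactly /m, ɱ/ as its extension in this inventory. No smaller conjunction from the listed features achieves this: [+labial] alone would also admit /β, ɸ, v, b, …/; [+nasal] alone would also admit /ŋ, ɳ/; and checking the remaining single features turns up none with this extension.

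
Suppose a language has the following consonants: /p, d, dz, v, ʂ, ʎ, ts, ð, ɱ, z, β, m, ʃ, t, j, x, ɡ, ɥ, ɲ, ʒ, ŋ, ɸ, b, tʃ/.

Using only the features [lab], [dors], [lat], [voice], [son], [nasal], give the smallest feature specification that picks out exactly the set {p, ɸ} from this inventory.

[-voice, +lab]

/p, ɸ/ are all [-voice], [+labial], and no other segment in the inventory matches both values. Dropping any one of them over-generates: [+labial] alone would also admit /v, ɱ, β, m, …/; [-voice] alone would also admit /ʂ, ts, ʃ, t, …/. No other single listed feature picks out exactly this set either, so fewer than two features will not do.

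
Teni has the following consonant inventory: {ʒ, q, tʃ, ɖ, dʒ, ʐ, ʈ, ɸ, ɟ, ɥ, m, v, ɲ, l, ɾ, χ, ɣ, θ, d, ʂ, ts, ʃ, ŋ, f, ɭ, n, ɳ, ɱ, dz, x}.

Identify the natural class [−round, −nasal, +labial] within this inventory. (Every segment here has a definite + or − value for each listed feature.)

ɸ, v, f

Checking each segment against [−round], [−nasal], [+labial]: /ɸ/ (voiceless bilabial fricative), /v/ (voiced labiodental fricative), /f/ (voiceless labiodental fricative) satisfy every feature; every other segment in the inventory fails at least one.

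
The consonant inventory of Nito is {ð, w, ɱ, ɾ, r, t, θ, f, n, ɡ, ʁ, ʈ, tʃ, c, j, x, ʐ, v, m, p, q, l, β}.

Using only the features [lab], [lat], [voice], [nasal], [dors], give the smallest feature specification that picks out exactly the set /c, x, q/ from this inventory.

[−voice, +dors]

The class [−voice], [+dorsal] has exactly /c, x, q/ as its extension in this inventory. No smaller conjunction from the listed features achieves this: [+dorsal] alone would also admit /w, ɡ, ʁ, j/; [−voice] alone would also admit /t, θ, f, ʈ, …/; and checking the remaining single features turns up none with this extension.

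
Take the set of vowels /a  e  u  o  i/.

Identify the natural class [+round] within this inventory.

u, o

The [+round] segments here are /u, o/; the remaining /a, e, i/ are [-round].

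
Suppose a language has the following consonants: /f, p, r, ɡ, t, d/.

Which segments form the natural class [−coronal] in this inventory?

f, p, ɡ

The feature [coronal] marks segments articulated with the tongue front (tip or blade). In this inventory /f, p, ɡ/ lack that property, so they are [−coronal]; /r, t, d/ are [+coronal].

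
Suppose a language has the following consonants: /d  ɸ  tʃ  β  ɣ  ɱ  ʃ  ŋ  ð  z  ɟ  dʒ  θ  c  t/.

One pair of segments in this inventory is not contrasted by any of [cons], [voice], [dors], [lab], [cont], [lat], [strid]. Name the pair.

ŋ, ɟ

/ŋ/ (velar nasal) and /ɟ/ (voiced palatal stop) are both [+consonantal], [+voice], [+dorsal], [-labial], [-continuant], [-lateral], [-strident], so none of the listed features separates them. (They do differ in [sonorant], [nasal] and [back], which are not among the given features.) Every other pair in the inventory differs on at least one listed feature.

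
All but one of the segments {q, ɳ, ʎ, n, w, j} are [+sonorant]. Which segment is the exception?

q

/ɳ, j, n, ʎ, w/ are all [+sonorant]; /q/ (voiceless uvular stop) is [-sonorant].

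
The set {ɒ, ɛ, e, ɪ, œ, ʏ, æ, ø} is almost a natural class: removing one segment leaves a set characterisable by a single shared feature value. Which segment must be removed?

ɒ

The remaining segments after removing /ɒ/ share [-back]; /ɒ/ (low back rounded vowel) is [+back]. For every other candidate removal, the leftover set fails to share any single feature value that the removed segment lacks.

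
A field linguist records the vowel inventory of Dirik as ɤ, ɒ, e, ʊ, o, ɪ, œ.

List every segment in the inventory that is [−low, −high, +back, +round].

o

Eliminate segments failing any feature: /ɤ/ is [−round]; /ɒ/ is [+low]; /e, œ/ are [−back]; /ʊ, ɪ/ are [+high]. The remaining /o/ satisfy [−low], [−high], [+back], [+round].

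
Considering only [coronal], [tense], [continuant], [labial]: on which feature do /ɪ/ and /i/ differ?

[tense]

/ɪ/ is the high front unrounded lax vowel and /i/ is the high front unrounded tense vowel. Both are [-coronal], [+continuant], [-labial]. /ɪ/ is [-tense] while /i/ is [+tense], so the distinguishing feature is [tense].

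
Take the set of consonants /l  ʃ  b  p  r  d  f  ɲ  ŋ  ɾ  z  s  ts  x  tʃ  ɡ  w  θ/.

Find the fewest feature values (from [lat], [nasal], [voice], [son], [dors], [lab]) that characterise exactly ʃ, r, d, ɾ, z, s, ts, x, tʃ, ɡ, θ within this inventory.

[−nasal, −lat, −lab]

Every target segment is [−nasal], [−lateral], [−labial]; each remaining inventory member fails at least one of these. Each conjunct is needed — [−lateral, −labial] alone would also admit /ɲ, ŋ/; [−nasal, −labial] alone would also admit /l/; [−nasal, −lateral] alone would also admit /b, p, f, w/ — and no other combination of two listed features has exactly this extension, so three is the minimum.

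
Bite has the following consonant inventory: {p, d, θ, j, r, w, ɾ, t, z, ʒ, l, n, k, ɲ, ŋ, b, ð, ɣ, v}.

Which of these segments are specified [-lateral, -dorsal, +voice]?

The [-lateral] segments are /p, d, θ, j, r, w, ɾ, t, z, ʒ, n, k, ɲ, ŋ, b, ð, ɣ, v/.
Among these, [-dorsal] gives /p, d, θ, r, ɾ, t, z, ʒ, n, b, ð, v/.
Within that set, [+voice] leaves /d, r, ɾ, z, ʒ, n, b, ð, v/.

d, r, ɾ, z, ʒ, n, b, ð, v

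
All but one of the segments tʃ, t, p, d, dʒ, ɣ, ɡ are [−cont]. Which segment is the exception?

/d, p, tʃ, t, dʒ, ɡ/ are all [−continuant]; /ɣ/ (voiced velar fricative) is [+continuant].

ɣ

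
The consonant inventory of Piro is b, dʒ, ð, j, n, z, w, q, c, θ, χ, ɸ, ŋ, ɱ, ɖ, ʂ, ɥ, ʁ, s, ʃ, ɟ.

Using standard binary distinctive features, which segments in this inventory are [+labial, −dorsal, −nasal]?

Eliminate segments failing any feature: /dʒ, ð, j, n, z, q, c, θ, χ, ŋ, ɖ, ʂ, ʁ, s, ʃ, ɟ/ are [−labial]; /w, ɥ/ are [+dorsal]; /ɱ/ is [+nasal]. The remaining /b, ɸ/ satisfy [+labial], [−dorsal], [−nasal].

b, ɸ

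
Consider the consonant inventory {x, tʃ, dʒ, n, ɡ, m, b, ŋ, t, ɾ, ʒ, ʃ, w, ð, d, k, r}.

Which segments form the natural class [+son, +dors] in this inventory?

Checking each segment against [+sonorant], [+dorsal]: /ŋ/ (velar nasal), /w/ (labial-velar glide) satisfy every feature; every other segment in the inventory fails at least one.

ŋ, w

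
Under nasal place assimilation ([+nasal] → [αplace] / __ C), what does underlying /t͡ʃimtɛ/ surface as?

[t͡ʃintɛ]

/m/ sits before the [+coronal] consonant /t/, so it takes on [+coronal] and surfaces as /n/. The rest of the form is unaffected: [t͡ʃintɛ].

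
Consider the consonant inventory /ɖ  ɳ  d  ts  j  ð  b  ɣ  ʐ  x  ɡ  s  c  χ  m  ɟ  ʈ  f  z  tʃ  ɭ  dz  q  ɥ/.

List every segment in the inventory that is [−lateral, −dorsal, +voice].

ɖ, ɳ, d, ð, b, ʐ, m, z, dz

Eliminate segments failing any feature: /ts, s, ʈ, f, tʃ/ are [−voice]; /j, ɣ, x, ɡ, c, χ, ɟ, q, ɥ/ are [+dorsal]; /ɭ/ is [+lateral]. The remaining /ɖ, ɳ, d, ð, b, ʐ, m, z, dz/ satisfy [−lateral], [−dorsal], [+voice].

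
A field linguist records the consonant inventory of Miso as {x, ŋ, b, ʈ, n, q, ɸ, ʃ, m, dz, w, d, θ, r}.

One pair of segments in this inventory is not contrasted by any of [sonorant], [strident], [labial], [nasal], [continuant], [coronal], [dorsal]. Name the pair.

On the given features, /ʈ/ and /d/ have an identical profile: [-sonorant], [-strident], [-labial], [-nasal], [-continuant], [+coronal], [-dorsal]. No other two segments in the inventory coincide on all 7 features. (They do differ in [voice] and [anterior], which are not among the given features.)

ʈ, d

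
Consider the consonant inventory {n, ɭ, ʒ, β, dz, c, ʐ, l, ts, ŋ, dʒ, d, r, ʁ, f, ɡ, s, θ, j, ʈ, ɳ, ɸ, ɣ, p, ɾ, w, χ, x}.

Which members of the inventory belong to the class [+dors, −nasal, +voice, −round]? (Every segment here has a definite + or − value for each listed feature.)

ʁ, ɡ, j, ɣ

Checking each segment against [+dorsal], [−nasal], [+voice], [−round]: /ʁ/ (voiced uvular fricative), /ɡ/ (voiced velar stop), /j/ (palatal glide), /ɣ/ (voiced velar fricative) satisfy every feature; every other segment in the inventory fails at least one.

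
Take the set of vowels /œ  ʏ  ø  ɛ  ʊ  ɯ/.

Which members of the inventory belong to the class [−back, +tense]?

Checking each segment against [−back], [+tense]: /ø/ (mid front rounded tense vowel) satisfies every feature; every other segment in the inventory fails at least one.

ø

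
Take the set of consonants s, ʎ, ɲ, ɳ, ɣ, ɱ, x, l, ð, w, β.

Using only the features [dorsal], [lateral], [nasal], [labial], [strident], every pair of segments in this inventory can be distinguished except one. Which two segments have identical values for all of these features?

ɣ, x

Both /ɣ/ and /x/ are [+dorsal], [-lateral], [-nasal], [-labial], [-strident]. Since the list omits [voice] — which does distinguish the voiced velar fricative from the voiceless velar fricative — this pair collapses; all other pairs remain distinct.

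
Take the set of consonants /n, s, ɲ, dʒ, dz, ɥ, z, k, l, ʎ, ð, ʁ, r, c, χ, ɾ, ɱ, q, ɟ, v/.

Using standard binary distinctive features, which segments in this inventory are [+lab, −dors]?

ɱ, v

Eliminate segments failing any feature: /n, s, ɲ, dʒ, dz, z, k, l, ʎ, ð, ʁ, r, c, χ, ɾ, q, ɟ/ are [−labial]; /ɥ/ is [+dorsal]. The remaining /ɱ, v/ satisfy [+labial], [−dorsal].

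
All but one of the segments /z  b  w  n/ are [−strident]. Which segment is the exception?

z

Every segment except /z/ is [−strident]. /z/ (voiced alveolar fricative) is [+strident], so it is the exception.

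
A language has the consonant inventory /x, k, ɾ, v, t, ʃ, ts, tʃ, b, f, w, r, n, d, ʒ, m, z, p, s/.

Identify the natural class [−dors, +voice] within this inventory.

ɾ, v, b, r, n, d, ʒ, m, z

Checking each segment against [−dorsal], [+voice]: /ɾ/ (alveolar tap), /v/ (voiced labiodental fricative), /b/ (voiced bilabial stop), /r/ (alveolar trill), /n/ (alveolar nasal), /d/ (voiced alveolar stop), among others, satisfy every feature; every other segment in the inventory fails at least one.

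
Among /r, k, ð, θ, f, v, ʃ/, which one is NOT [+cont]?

/θ, ʃ, f, ð, r, v/ are all [+continuant]; /k/ (voiceless velar stop) is [-continuant].

k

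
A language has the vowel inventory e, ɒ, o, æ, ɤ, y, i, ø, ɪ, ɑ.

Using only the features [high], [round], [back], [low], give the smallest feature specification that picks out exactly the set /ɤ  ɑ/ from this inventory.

[+back, −round]

Every target segment is [+back], [−round]; each remaining inventory member fails at least one of these. Each conjunct is needed — [−round] alone would also admit /e, æ, i, ɪ/; [+back] alone would also admit /ɒ, o/ — and no other single listed feature has exactly this extension, so two is the minimum.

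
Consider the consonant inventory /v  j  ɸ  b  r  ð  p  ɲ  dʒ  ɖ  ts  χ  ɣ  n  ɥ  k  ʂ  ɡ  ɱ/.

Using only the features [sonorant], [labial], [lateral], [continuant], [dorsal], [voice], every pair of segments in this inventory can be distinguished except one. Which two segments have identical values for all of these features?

Both /dʒ/ and /ɖ/ are [−sonorant], [−labial], [−lateral], [−continuant], [−dorsal], [+voice]. Since the list omits [strident], [delayed release] and [distributed] — which do distinguish the voiced postalveolar affricate from the voiced retroflex stop — this pair collapses; all other pairs remain distinct.

dʒ, ɖ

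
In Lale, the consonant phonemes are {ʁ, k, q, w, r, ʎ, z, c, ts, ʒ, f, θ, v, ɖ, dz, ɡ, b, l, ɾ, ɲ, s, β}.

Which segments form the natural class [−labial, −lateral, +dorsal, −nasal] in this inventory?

Eliminate segments failing any feature: /w, f, v, b, β/ are [+labial]; /r, z, ts, ʒ, θ, ɖ, dz, ɾ, s/ are [−dorsal]; /ʎ, l/ are [+lateral]; /ɲ/ is [+nasal]. The remaining /ʁ, k, q, c, ɡ/ satisfy [−labial], [−lateral], [+dorsal], [−nasal].

ʁ, k, q, c, ɡ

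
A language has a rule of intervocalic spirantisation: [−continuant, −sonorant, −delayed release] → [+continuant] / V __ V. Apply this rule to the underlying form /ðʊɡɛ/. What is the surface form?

[ðʊɣɛ]

The only segment in the rule's environment that also matches [−continuant, −sonorant, −delayed release] is /ɡ/. Applying [+continuant] turns the voiced velar stop into /ɣ/ (voiced velar fricative), giving [ðʊɣɛ].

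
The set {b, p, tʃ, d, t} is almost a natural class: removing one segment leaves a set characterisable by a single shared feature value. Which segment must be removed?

The remaining segments after removing /tʃ/ share [−delayed release]; /tʃ/ (voiceless postalveolar affricate) is [+delayed release]. For every other candidate removal, the leftover set fails to share any single feature value that the removed segment lacks.

tʃ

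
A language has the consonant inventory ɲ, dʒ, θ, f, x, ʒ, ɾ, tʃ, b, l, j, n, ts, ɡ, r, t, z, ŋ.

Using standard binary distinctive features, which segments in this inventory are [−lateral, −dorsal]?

Eliminate segments failing any feature: /ɲ, x, j, ɡ, ŋ/ are [+dorsal]; /l/ is [+lateral]. The remaining /dʒ, θ, f, ʒ, ɾ, tʃ, b, n, ts, r, t, z/ satisfy [−lateral], [−dorsal].

dʒ, θ, f, ʒ, ɾ, tʃ, b, n, ts, r, t, z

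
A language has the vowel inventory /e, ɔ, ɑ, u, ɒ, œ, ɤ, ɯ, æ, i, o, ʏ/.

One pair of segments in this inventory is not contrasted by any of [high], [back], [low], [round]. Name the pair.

/o/ (mid back rounded tense vowel) and /ɔ/ (mid back rounded lax vowel) are both [−high], [+back], [−low], [+round], so none of the listed features separates them. (They do differ in [tense], which is not among the given features.) Every other pair in the inventory differs on at least one listed feature.

o, ɔ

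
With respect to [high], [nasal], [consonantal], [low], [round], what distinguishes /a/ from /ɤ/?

[low]

The two segments share [−high], [−nasal], [−consonantal], [−round]. The only feature from the list on which they differ: /a/ is [+low] while /ɤ/ is [−low].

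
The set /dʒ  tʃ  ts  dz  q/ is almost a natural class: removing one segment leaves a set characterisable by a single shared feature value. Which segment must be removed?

q

[delayed release] (equivalently [strident], [coronal], [dorsal]) groups all but one: /dz, dʒ, tʃ, ts/ share [+delayed release] while /q/ (voiceless uvular stop) alone is [−delayed release]. Removing any other segment would not leave a single-feature class that excludes it.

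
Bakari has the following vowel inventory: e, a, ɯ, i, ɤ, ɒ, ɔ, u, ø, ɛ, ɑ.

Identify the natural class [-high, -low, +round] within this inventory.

ɔ, ø

Among the inventory, the [-high] segments are /e, a, ɤ, ɒ, ɔ, ø, ɛ, ɑ/.
Within that set, [-low] gives /e, ɤ, ɔ, ø, ɛ/.
Among these, [+round] leaves /ɔ, ø/.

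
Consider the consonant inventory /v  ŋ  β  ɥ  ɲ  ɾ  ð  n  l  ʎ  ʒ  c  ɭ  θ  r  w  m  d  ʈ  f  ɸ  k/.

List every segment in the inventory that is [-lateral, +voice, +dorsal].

ŋ, ɥ, ɲ, w

Among the inventory, the [-lateral] segments are /v, ŋ, β, ɥ, ɲ, ɾ, ð, n, ʒ, c, θ, r, w, m, d, ʈ, f, ɸ, k/.
Among these, [+voice] gives /v, ŋ, β, ɥ, ɲ, ɾ, ð, n, ʒ, r, w, m, d/.
Then [+dorsal] leaves /ŋ, ɥ, ɲ, w/.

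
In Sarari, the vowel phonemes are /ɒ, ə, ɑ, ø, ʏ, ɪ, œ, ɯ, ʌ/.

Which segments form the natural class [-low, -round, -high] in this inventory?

Eliminate segments failing any feature: /ɒ, ɑ/ are [+low]; /ø, ʏ, œ/ are [+round]; /ɪ, ɯ/ are [+high]. The remaining /ə, ʌ/ satisfy [-low], [-round], [-high].

ə, ʌ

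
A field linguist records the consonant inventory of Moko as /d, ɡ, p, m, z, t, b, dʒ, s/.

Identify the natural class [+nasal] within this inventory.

The [+nasal] segments here are /m/; the remaining /d, ɡ, p, z, t, b, dʒ, s/ are [-nasal].

m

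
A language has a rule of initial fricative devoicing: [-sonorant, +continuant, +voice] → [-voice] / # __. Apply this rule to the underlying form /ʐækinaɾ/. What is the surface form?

[ʂækinaɾ]

/ʐ/ satisfies [-sonorant, +continuant, +voice] and sits in # __. The [-voice] counterpart of the voiced retroflex fricative is /ʂ/. Other segments in /ʐækinaɾ/ either fail the structural description or are not in the environment, so the surface form is [ʂækinaɾ].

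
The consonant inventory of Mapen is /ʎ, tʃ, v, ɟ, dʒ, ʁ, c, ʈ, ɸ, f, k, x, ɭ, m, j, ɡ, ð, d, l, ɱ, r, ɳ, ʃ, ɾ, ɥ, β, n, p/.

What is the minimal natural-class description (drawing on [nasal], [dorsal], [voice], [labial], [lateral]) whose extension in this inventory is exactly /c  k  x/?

[−voice, +dorsal]

The class [−voice], [+dorsal] has exactly /c, k, x/ as its extension in this inventory. No smaller conjunction from the listed features achieves this: [+dorsal] alone would also admit /ʎ, ɟ, ʁ, j, …/; [−voice] alone would also admit /tʃ, ʈ, ɸ, f, …/; and checking the remaining single features turns up none with this extension.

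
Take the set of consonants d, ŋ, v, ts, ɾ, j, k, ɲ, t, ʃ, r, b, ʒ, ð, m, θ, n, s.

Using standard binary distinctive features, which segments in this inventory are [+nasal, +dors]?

ŋ, ɲ

The [+nasal] segments are /ŋ, ɲ, m, n/.
Of those, [+dorsal] leaves /ŋ, ɲ/.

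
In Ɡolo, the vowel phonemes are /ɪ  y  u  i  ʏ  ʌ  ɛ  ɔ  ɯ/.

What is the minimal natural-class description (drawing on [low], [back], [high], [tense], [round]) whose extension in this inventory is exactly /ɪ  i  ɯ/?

The class [+high], [−round] has exactly /ɪ, i, ɯ/ as its extension in this inventory. No smaller conjunction from the listed features achieves this: [−round] alone would also admit /ʌ, ɛ/; [+high] alone would also admit /y, u, ʏ/; and checking the remaining single features turns up none with this extension.

[+high, −round]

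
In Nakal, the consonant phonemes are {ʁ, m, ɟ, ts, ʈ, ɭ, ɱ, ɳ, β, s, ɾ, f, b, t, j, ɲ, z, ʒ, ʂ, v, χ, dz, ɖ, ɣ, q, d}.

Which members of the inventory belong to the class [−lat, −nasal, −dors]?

Among the inventory, the [−lateral] segments are /ʁ, m, ɟ, ts, ʈ, ɱ, ɳ, β, s, ɾ, f, b, t, j, ɲ, z, ʒ, ʂ, v, χ, dz, ɖ, ɣ, q, d/.
Within that set, [−nasal] gives /ʁ, ɟ, ts, ʈ, β, s, ɾ, f, b, t, j, z, ʒ, ʂ, v, χ, dz, ɖ, ɣ, q, d/.
Within that set, [−dorsal] leaves /ts, ʈ, β, s, ɾ, f, b, t, z, ʒ, ʂ, v, dz, ɖ, d/.

ts, ʈ, β, s, ɾ, f, b, t, z, ʒ, ʂ, v, dz, ɖ, d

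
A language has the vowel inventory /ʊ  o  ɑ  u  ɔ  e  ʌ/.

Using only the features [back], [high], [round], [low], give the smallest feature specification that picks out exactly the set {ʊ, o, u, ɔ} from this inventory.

/ʊ, o, u, ɔ/ are exactly the [+round] segments in the inventory, so a single feature suffices.

[+round]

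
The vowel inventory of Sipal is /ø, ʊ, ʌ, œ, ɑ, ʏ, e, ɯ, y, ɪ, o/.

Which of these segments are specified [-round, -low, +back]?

First, the [-round] segments are /ʌ, ɑ, e, ɯ, ɪ/.
Of those, [-low] gives /ʌ, e, ɯ, ɪ/.
Of those, [+back] leaves /ʌ, ɯ/.

ʌ, ɯ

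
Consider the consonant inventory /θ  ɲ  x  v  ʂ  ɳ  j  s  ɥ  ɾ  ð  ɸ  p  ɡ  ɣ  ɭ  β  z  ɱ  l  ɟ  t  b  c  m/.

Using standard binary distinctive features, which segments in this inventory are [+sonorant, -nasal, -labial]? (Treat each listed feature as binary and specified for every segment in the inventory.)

Checking each segment against [+sonorant], [-nasal], [-labial]: /j/ (palatal glide), /ɾ/ (alveolar tap), /ɭ/ (retroflex lateral approximant), /l/ (alveolar lateral approximant) satisfy every feature; every other segment in the inventory fails at least one.

j, ɾ, ɭ, l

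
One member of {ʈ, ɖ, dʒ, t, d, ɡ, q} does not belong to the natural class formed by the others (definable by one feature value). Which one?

dʒ

The remaining segments after removing /dʒ/ share [−delayed release]; /dʒ/ (voiced postalveolar affricate) is [+delayed release]. For every other candidate removal, the leftover set fails to share any single feature value that the removed segment lacks.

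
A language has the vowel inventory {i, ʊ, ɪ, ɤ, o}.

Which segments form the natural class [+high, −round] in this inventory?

i, ɪ

Checking each segment against [+high], [−round]: /i/ (high front unrounded tense vowel), /ɪ/ (high front unrounded lax vowel) satisfy every feature; every other segment in the inventory fails at least one.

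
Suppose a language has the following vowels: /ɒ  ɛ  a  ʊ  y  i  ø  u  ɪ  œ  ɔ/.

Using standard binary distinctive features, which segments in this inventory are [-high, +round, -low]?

ø, œ, ɔ

Eliminate segments failing any feature: /ɒ/ is [+low]; /ɛ, a/ are [-round]; /ʊ, y, i, u, ɪ/ are [+high]. The remaining /ø, œ, ɔ/ satisfy [-high], [+round], [-low].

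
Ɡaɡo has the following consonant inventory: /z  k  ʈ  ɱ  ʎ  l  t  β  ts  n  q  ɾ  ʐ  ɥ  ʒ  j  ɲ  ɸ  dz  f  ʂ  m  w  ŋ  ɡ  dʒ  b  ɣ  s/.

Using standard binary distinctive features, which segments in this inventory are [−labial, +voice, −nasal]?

Among the inventory, the [−labial] segments are /z, k, ʈ, ʎ, l, t, ts, n, q, ɾ, ʐ, ʒ, j, ɲ, dz, ʂ, ŋ, ɡ, dʒ, ɣ, s/.
Of those, [+voice] gives /z, ʎ, l, n, ɾ, ʐ, ʒ, j, ɲ, dz, ŋ, ɡ, dʒ, ɣ/.
Within that set, [−nasal] leaves /z, ʎ, l, ɾ, ʐ, ʒ, j, dz, ɡ, dʒ, ɣ/.

z, ʎ, l, ɾ, ʐ, ʒ, j, dz, ɡ, dʒ, ɣ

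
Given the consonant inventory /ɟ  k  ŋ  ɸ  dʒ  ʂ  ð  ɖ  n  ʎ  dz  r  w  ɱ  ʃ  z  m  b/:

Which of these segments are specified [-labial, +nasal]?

ŋ, n

Checking each segment against [-labial], [+nasal]: /ŋ/ (velar nasal), /n/ (alveolar nasal) satisfy every feature; every other segment in the inventory fails at least one.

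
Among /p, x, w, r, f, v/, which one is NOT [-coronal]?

r

/w, x, p, v, f/ are all [-coronal]; /r/ (alveolar trill) is [+coronal].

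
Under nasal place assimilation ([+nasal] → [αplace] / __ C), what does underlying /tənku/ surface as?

/n/ sits before the [+dorsal] consonant /k/, so it takes on [+dorsal] and surfaces as /ŋ/. The rest of the form is unaffected: [təŋku].

[təŋku]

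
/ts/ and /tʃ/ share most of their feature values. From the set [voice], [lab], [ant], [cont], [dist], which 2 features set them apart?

/ts/ (voiceless alveolar affricate) and /tʃ/ (voiceless postalveolar affricate) agree on [-voice], [-labial], [-continuant]. They differ on [anterior] (/ts/ [+], /tʃ/ [-]), [distributed] (/ts/ [-], /tʃ/ [+]).

[anterior], [distributed]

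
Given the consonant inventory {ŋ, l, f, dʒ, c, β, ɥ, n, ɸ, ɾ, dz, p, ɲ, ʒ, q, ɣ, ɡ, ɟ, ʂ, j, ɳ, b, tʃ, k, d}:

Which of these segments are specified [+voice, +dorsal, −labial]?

Among the inventory, the [+voice] segments are /ŋ, l, dʒ, β, ɥ, n, ɾ, dz, ɲ, ʒ, ɣ, ɡ, ɟ, j, ɳ, b, d/.
Among these, [+dorsal] gives /ŋ, ɥ, ɲ, ɣ, ɡ, ɟ, j/.
Of those, [−labial] leaves /ŋ, ɲ, ɣ, ɡ, ɟ, j/.

ŋ, ɲ, ɣ, ɡ, ɟ, j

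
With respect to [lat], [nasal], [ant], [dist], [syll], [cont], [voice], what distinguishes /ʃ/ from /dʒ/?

/ʃ/ is the voiceless postalveolar fricative and /dʒ/ is the voiced postalveolar affricate. Both are [−lateral], [−nasal], [−anterior], [+distributed], [−syllabic]. /ʃ/ is [−voice] while /dʒ/ is [+voice]; /ʃ/ is [+continuant] while /dʒ/ is [−continuant], so the distinguishing features are [voice], [continuant].

[voice], [continuant]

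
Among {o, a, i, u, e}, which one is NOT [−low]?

a

/a/ is the low unrounded vowel, which is [+low]; the rest — /u, i, e, o/ — are [−low].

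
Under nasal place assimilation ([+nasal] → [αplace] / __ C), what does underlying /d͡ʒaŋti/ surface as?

The only nasal preceding a consonant is /ŋ/ before /t/. /t/ is [+coronal], so /ŋ/ → /n/, giving [d͡ʒanti].

[d͡ʒanti]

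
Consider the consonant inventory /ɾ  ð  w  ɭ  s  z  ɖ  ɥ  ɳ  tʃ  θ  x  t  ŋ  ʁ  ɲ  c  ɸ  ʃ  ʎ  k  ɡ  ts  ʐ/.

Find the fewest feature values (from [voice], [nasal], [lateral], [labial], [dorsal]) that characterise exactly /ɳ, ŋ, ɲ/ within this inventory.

[+nasal]

The target set is precisely the extension of [+nasal] in this inventory.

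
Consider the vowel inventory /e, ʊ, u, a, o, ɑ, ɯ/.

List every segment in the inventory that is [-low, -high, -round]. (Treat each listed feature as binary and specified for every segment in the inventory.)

Checking each segment against [-low], [-high], [-round]: /e/ (mid front unrounded tense vowel) satisfies every feature; every other segment in the inventory fails at least one.

e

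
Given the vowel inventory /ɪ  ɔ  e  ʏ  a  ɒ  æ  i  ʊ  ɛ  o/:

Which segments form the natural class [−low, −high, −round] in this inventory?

The [−low] segments are /ɪ, ɔ, e, ʏ, i, ʊ, ɛ, o/.
Within that set, [−high] gives /ɔ, e, ɛ, o/.
Then [−round] leaves /e, ɛ/.

e, ɛ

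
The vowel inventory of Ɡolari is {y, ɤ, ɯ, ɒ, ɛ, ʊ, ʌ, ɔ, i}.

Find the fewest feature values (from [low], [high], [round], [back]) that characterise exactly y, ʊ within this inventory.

[+high, +round]

Every target segment is [+high], [+round]; each remaining inventory member fails at least one of these. Each conjunct is needed — [+round] alone would also admit /ɒ, ɔ/; [+high] alone would also admit /ɯ, i/ — and no other single listed feature has exactly this extension, so two is the minimum.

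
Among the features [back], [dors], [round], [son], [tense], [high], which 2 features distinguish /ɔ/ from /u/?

The two segments share [+back], [+dorsal], [+round], [+sonorant]. The only features from the list on which they differ: /ɔ/ is [−high] while /u/ is [+high]; /ɔ/ is [−tense] while /u/ is [+tense].

[high], [tense]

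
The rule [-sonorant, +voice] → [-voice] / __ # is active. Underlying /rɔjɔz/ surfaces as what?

[rɔjɔs]

The only segment in the rule's environment that also matches [-sonorant, +voice] is /z/. Applying [-voice] turns the voiced alveolar fricative into /s/ (voiceless alveolar fricative), giving [rɔjɔs].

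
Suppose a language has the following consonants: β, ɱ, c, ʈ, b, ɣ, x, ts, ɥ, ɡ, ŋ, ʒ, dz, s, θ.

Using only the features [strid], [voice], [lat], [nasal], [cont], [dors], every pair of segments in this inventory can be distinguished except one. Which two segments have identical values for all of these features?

ɥ, ɣ

/ɥ/ (labial-palatal glide) and /ɣ/ (voiced velar fricative) are both [-strident], [+voice], [-lateral], [-nasal], [+continuant], [+dorsal], so none of the listed features separates them. (They do differ in [sonorant], [labial], [round] and [back], which are not among the given features.) Every other pair in the inventory differs on at least one listed feature.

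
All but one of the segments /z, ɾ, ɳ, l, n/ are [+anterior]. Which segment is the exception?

ɳ

Every segment except /ɳ/ is [+anterior]. /ɳ/ (retroflex nasal) is [-anterior], so it is the exception.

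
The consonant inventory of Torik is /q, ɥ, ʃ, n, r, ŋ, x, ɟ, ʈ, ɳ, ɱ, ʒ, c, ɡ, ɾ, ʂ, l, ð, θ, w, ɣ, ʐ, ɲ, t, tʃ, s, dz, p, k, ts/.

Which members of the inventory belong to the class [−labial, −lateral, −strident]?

The [−labial] segments are /q, ʃ, n, r, ŋ, x, ɟ, ʈ, ɳ, ʒ, c, ɡ, ɾ, ʂ, l, ð, θ, ɣ, ʐ, ɲ, t, tʃ, s, dz, k, ts/.
Intersecting with [−lateral] gives /q, ʃ, n, r, ŋ, x, ɟ, ʈ, ɳ, ʒ, c, ɡ, ɾ, ʂ, ð, θ, ɣ, ʐ, ɲ, t, tʃ, s, dz, k, ts/.
Intersecting with [−strident] leaves /q, n, r, ŋ, x, ɟ, ʈ, ɳ, c, ɡ, ɾ, ð, θ, ɣ, ɲ, t, k/.

q, n, r, ŋ, x, ɟ, ʈ, ɳ, c, ɡ, ɾ, ð, θ, ɣ, ɲ, t, k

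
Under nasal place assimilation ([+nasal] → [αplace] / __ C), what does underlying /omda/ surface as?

In /omda/, the nasal /m/ precedes /d/, which is [+coronal]. The nasal assimilates in place, becoming the [+coronal] nasal /n/. The surface form is [onda].

[onda]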